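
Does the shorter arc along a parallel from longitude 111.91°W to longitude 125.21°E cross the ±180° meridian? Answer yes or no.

Yes

Naïve |125.21 − -111.91| = 237.12° > 180°, so the shorter arc goes the other way round — across 180°.
Signed shortest Δλ = ((125.21 − -111.91 + 180) mod 360) − 180 = -122.88°.
Going west by 122.88° from -111.91° passes through 180° before reaching +125.21°.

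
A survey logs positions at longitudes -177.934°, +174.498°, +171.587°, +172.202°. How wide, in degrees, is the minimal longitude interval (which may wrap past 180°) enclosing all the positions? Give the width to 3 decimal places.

Sort the longitudes: -177.934°, +171.587°, +172.202°, +174.498°.
Eastward gaps between consecutive values (wrapping around): 349.521°, 0.615°, 2.296°, 7.568°.
Largest gap = 349.521° ⇒ minimal covering band is its complement: 360° − 349.521° = 10.479°.
Band runs from +171.587° eastward to -177.934°, crossing the antimeridian.

10.479°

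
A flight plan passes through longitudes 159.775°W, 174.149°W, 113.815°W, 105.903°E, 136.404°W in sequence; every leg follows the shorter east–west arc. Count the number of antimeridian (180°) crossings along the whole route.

Leg 1: -159.775° → -174.149°, shortest Δλ = -14.374° (west) — does not cross 180°.
Leg 2: -174.149° → -113.815°, shortest Δλ = 60.334° (east) — does not cross 180°.
Leg 3: -113.815° → +105.903°, shortest Δλ = -140.282° (west) — crosses 180°.
Leg 4: +105.903° → -136.404°, shortest Δλ = 117.693° (east) — crosses 180°.
Total crossings: 2.

2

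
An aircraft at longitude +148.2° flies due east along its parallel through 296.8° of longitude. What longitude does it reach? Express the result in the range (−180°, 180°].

Start at +148.2°; shift +296.8° → +445.0°.
+445.0° lies outside (−180°, 180°]; subtract 360° → +85.0°.

+85.0°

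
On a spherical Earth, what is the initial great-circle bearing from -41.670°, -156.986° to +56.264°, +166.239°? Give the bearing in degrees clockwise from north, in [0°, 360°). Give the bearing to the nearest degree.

340°

Δλ = 166.239 − -156.986 = 323.225°; wrapped into (−180°, 180°]: -36.775°.
θ = atan2( sin Δλ · cos φ₂ , cos φ₁ · sin φ₂ − sin φ₁ · cos φ₂ · cos Δλ )
  = atan2(-0.33248, 0.91695) = -19.931° → normalised to [0°, 360°): 340.069°.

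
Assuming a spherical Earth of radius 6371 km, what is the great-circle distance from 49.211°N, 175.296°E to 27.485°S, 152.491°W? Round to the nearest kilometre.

9107 km

Δλ = -152.491 − 175.296 = -327.787°; wrapped into (−180°, 180°]: 32.213°.
Δφ = -27.485 − 49.211 = -76.696°.
a = sin²(Δφ/2) + cos φ₁ · cos φ₂ · sin²(Δλ/2) = 0.429545.
c = 2·atan2(√a, √(1−a)) = 1.42942 rad → d = 6371·c ≈ 9106.81 km.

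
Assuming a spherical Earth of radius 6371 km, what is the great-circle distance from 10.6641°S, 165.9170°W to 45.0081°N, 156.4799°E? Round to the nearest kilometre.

Δλ = 156.4799 − -165.9170 = 322.3969°; wrapped into (−180°, 180°]: -37.6031°.
Δφ = 45.0081 − -10.6641 = 55.6722°.
a = sin²(Δφ/2) + cos φ₁ · cos φ₂ · sin²(Δλ/2) = 0.290206.
c = 2·atan2(√a, √(1−a)) = 1.13781 rad → d = 6371·c ≈ 7248.96 km.

7249 km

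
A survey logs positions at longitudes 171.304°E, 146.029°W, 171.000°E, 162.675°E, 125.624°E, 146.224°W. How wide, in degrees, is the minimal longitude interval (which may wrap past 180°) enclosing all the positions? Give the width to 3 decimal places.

88.347°

Sort the longitudes: -146.224°, -146.029°, +125.624°, +162.675°, +171.000°, +171.304°.
Eastward gaps between consecutive values (wrapping around): 0.195°, 271.653°, 37.051°, 8.325°, 0.304°, 42.472°.
Largest gap = 271.653° ⇒ minimal covering band is its complement: 360° − 271.653° = 88.347°.
Band runs from +125.624° eastward to -146.029°, crossing the antimeridian.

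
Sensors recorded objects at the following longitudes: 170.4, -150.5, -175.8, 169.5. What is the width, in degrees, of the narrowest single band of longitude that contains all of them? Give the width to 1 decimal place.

40.0°

Sort the longitudes: -175.8°, -150.5°, +169.5°, +170.4°.
Eastward gaps between consecutive values (wrapping around): 25.3°, 320.0°, 0.9°, 13.8°.
Largest gap = 320.0° ⇒ minimal covering band is its complement: 360° − 320.0° = 40.0°.
Band runs from +169.5° eastward to -150.5°, crossing the antimeridian.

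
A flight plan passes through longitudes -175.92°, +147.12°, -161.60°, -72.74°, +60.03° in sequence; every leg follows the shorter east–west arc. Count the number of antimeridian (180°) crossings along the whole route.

2

Leg 1: -175.92° → +147.12°, shortest Δλ = -36.96° (west) — crosses 180°.
Leg 2: +147.12° → -161.60°, shortest Δλ = 51.28° (east) — crosses 180°.
Leg 3: -161.60° → -72.74°, shortest Δλ = 88.86° (east) — does not cross 180°.
Leg 4: -72.74° → +60.03°, shortest Δλ = 132.77° (east) — does not cross 180°.
Total crossings: 2.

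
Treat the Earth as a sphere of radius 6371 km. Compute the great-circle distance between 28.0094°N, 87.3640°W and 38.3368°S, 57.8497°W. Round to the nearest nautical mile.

4314 nmi

Δλ = -57.8497 − -87.3640 = 29.5143°.
Δφ = -38.3368 − 28.0094 = -66.3462°.
a = sin²(Δφ/2) + cos φ₁ · cos φ₂ · sin²(Δλ/2) = 0.344328.
c = 2·atan2(√a, √(1−a)) = 1.25419 rad → d = 6371·c ≈ 7990.43 km ≈ 4314.49 nmi.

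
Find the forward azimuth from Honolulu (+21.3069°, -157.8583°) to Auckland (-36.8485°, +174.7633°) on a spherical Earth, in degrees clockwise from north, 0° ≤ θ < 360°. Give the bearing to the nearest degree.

Δλ = 174.7633 − -157.8583 = 332.6216°; wrapped into (−180°, 180°]: -27.3784°.
θ = atan2( sin Δλ · cos φ₂ , cos φ₁ · sin φ₂ − sin φ₁ · cos φ₂ · cos Δλ )
  = atan2(-0.36800, -0.81691) = -155.750° → normalised to [0°, 360°): 204.250°.

204°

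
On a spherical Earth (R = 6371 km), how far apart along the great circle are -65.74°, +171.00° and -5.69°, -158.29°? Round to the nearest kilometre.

7091 km

Δλ = -158.29 − 171.00 = -329.29°; wrapped into (−180°, 180°]: 30.71°.
Δφ = -5.69 − -65.74 = 60.05°.
a = sin²(Δφ/2) + cos φ₁ · cos φ₂ · sin²(Δλ/2) = 0.279046.
c = 2·atan2(√a, √(1−a)) = 1.11307 rad → d = 6371·c ≈ 7091.38 km.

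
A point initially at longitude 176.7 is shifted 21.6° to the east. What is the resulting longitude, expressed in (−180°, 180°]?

-161.7°

Start at +176.7°; shift +21.6° → +198.3°.
+198.3° lies outside (−180°, 180°]; subtract 360° → -161.7°.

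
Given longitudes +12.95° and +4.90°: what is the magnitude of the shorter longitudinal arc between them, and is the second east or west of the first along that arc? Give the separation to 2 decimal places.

8.05° west

Raw difference: 4.90 − 12.95 = -8.05°.
Normalise into (−180°, 180°]: -8.05° stays -8.05°.
Negative ⇒ the second point lies to the west; separation 8.05°.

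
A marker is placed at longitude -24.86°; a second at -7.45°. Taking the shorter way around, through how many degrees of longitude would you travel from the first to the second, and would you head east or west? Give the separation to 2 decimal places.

Raw difference: -7.45 − -24.86 = 17.41°.
Normalise into (−180°, 180°]: 17.41° stays 17.41°.
Positive ⇒ the second point lies to the east; separation 17.41°.

17.41° east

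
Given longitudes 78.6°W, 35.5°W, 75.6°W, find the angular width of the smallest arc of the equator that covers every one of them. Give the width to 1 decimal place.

Sort the longitudes: -78.6°, -75.6°, -35.5°.
Eastward gaps between consecutive values (wrapping around): 3.0°, 40.1°, 316.9°.
Largest gap = 316.9° ⇒ minimal covering band is its complement: 360° − 316.9° = 43.1°.
Band runs from -78.6° eastward to -35.5°.

43.1°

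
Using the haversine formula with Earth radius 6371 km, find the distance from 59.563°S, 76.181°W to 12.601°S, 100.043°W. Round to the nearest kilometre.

Δλ = -100.043 − -76.181 = -23.862°.
Δφ = -12.601 − -59.563 = 46.962°.
a = sin²(Δφ/2) + cos φ₁ · cos φ₂ · sin²(Δλ/2) = 0.179888.
c = 2·atan2(√a, √(1−a)) = 0.87601 rad → d = 6371·c ≈ 5581.04 km.

5581 km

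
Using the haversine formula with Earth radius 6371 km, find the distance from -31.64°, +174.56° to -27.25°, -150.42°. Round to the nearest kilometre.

Δλ = -150.42 − 174.56 = -324.98°; wrapped into (−180°, 180°]: 35.02°.
Δφ = -27.25 − -31.64 = 4.39°.
a = sin²(Δφ/2) + cos φ₁ · cos φ₂ · sin²(Δλ/2) = 0.069982.
c = 2·atan2(√a, √(1−a)) = 0.53546 rad → d = 6371·c ≈ 3411.40 km.

3411 km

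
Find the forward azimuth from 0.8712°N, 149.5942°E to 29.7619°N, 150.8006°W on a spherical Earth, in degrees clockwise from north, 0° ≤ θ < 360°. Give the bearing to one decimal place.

Δλ = -150.8006 − 149.5942 = -300.3948°; wrapped into (−180°, 180°]: 59.6052°.
θ = atan2( sin Δλ · cos φ₂ , cos φ₁ · sin φ₂ − sin φ₁ · cos φ₂ · cos Δλ )
  = atan2(0.74878, 0.48966) = 56.818° → normalised to [0°, 360°): 56.818°.

56.8°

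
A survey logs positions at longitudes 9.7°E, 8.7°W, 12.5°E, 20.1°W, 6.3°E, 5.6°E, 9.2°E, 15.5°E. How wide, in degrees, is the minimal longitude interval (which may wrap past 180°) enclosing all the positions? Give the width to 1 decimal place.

35.6°

Sort the longitudes: -20.1°, -8.7°, +5.6°, +6.3°, +9.2°, +9.7°, +12.5°, +15.5°.
Eastward gaps between consecutive values (wrapping around): 11.4°, 14.3°, 0.7°, 2.9°, 0.5°, 2.8°, 3.0°, 324.4°.
Largest gap = 324.4° ⇒ minimal covering band is its complement: 360° − 324.4° = 35.6°.
Band runs from -20.1° eastward to +15.5°.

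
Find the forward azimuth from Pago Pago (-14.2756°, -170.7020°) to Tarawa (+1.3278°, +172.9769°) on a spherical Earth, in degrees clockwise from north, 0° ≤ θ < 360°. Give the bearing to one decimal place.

Δλ = 172.9769 − -170.7020 = 343.6789°; wrapped into (−180°, 180°]: -16.3211°.
θ = atan2( sin Δλ · cos φ₂ , cos φ₁ · sin φ₂ − sin φ₁ · cos φ₂ · cos Δλ )
  = atan2(-0.28094, 0.25904) = -47.323° → normalised to [0°, 360°): 312.677°.

312.7°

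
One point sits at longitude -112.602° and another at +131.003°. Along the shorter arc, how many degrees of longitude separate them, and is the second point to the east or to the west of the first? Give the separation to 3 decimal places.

116.395° west

Raw difference: 131.003 − -112.602 = 243.605°.
Normalise into (−180°, 180°]: 243.605° − 360° = -116.395°.
Negative ⇒ the second point lies to the west; separation 116.395°.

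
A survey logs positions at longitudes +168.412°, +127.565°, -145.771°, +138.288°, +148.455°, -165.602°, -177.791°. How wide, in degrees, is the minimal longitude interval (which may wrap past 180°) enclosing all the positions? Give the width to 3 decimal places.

86.664°

Sort the longitudes: -177.791°, -165.602°, -145.771°, +127.565°, +138.288°, +148.455°, +168.412°.
Eastward gaps between consecutive values (wrapping around): 12.189°, 19.831°, 273.336°, 10.723°, 10.167°, 19.957°, 13.797°.
Largest gap = 273.336° ⇒ minimal covering band is its complement: 360° − 273.336° = 86.664°.
Band runs from +127.565° eastward to -145.771°, crossing the antimeridian.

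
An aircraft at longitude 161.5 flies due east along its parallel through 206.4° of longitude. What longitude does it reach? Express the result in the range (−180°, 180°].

+7.9°

Start at +161.5°; shift +206.4° → +367.9°.
+367.9° lies outside (−180°, 180°]; subtract 360° → +7.9°.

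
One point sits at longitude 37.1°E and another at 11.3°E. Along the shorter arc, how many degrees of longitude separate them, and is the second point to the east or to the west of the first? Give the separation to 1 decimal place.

Raw difference: 11.3 − 37.1 = -25.8°.
Normalise into (−180°, 180°]: -25.8° stays -25.8°.
Negative ⇒ the second point lies to the west; separation 25.8°.

25.8° west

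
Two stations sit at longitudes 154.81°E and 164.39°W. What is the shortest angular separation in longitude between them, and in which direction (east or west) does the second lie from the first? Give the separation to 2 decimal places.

40.80° east

Raw difference: -164.39 − 154.81 = -319.2°.
Normalise into (−180°, 180°]: -319.2° + 360° = 40.8°.
Positive ⇒ the second point lies to the east; separation 40.80°.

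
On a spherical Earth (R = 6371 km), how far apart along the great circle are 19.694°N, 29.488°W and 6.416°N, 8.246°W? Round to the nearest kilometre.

2728 km

Δλ = -8.246 − -29.488 = 21.242°.
Δφ = 6.416 − 19.694 = -13.278°.
a = sin²(Δφ/2) + cos φ₁ · cos φ₂ · sin²(Δλ/2) = 0.045150.
c = 2·atan2(√a, √(1−a)) = 0.42823 rad → d = 6371·c ≈ 2728.28 km.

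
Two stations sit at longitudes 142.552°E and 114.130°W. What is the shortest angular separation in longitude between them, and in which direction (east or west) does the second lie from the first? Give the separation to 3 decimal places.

103.318° east

Raw difference: -114.130 − 142.552 = -256.682°.
Normalise into (−180°, 180°]: -256.682° + 360° = 103.318°.
Positive ⇒ the second point lies to the east; separation 103.318°.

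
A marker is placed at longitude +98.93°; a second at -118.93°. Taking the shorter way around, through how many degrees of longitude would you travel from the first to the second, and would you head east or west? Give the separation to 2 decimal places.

Raw difference: -118.93 − 98.93 = -217.86°.
Normalise into (−180°, 180°]: -217.86° + 360° = 142.14°.
Positive ⇒ the second point lies to the east; separation 142.14°.

142.14° east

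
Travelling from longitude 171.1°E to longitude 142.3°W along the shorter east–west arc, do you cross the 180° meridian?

Naïve |-142.3 − 171.1| = 313.4° > 180°, so the shorter arc goes the other way round — across 180°.
Signed shortest Δλ = ((-142.3 − 171.1 + 180) mod 360) − 180 = 46.6°.
Going east by 46.6° from +171.1° passes through 180° before reaching -142.3°.

Yes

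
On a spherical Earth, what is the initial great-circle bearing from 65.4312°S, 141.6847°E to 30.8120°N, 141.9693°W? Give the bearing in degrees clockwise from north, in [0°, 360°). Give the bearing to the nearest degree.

65°

Δλ = -141.9693 − 141.6847 = -283.6540°; wrapped into (−180°, 180°]: 76.3460°.
θ = atan2( sin Δλ · cos φ₂ , cos φ₁ · sin φ₂ − sin φ₁ · cos φ₂ · cos Δλ )
  = atan2(0.83458, 0.39736) = 64.540° → normalised to [0°, 360°): 64.540°.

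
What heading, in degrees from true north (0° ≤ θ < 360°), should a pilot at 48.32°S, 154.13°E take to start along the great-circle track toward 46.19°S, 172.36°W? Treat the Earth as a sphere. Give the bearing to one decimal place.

97.3°

Δλ = -172.36 − 154.13 = -326.49°; wrapped into (−180°, 180°]: 33.51°.
θ = atan2( sin Δλ · cos φ₂ , cos φ₁ · sin φ₂ − sin φ₁ · cos φ₂ · cos Δλ )
  = atan2(0.38219, -0.04877) = 97.272° → normalised to [0°, 360°): 97.272°.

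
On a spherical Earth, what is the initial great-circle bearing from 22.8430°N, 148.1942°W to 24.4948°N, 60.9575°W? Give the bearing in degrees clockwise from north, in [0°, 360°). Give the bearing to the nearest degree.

68°

Δλ = -60.9575 − -148.1942 = 87.2367°.
θ = atan2( sin Δλ · cos φ₂ , cos φ₁ · sin φ₂ − sin φ₁ · cos φ₂ · cos Δλ )
  = atan2(0.90894, 0.36506) = 68.118° → normalised to [0°, 360°): 68.118°.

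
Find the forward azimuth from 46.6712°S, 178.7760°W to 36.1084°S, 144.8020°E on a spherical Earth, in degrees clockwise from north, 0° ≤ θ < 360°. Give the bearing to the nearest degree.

278°

Δλ = 144.8020 − -178.7760 = 323.5780°; wrapped into (−180°, 180°]: -36.4220°.
θ = atan2( sin Δλ · cos φ₂ , cos φ₁ · sin φ₂ − sin φ₁ · cos φ₂ · cos Δλ )
  = atan2(-0.47967, 0.06852) = -81.871° → normalised to [0°, 360°): 278.129°.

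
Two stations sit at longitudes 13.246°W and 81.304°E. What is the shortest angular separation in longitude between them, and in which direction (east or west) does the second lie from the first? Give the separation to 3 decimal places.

94.550° east

Raw difference: 81.304 − -13.246 = 94.55°.
Normalise into (−180°, 180°]: 94.55° stays 94.55°.
Positive ⇒ the second point lies to the east; separation 94.550°.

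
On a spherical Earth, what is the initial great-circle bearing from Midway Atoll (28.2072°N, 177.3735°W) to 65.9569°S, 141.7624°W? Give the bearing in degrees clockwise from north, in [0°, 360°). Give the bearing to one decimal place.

Δλ = -141.7624 − -177.3735 = 35.6111°.
θ = atan2( sin Δλ · cos φ₂ , cos φ₁ · sin φ₂ − sin φ₁ · cos φ₂ · cos Δλ )
  = atan2(0.23723, -0.96135) = 166.138° → normalised to [0°, 360°): 166.138°.

166.1°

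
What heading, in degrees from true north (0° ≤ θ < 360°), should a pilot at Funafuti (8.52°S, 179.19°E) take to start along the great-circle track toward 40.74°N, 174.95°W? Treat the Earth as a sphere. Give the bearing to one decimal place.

Δλ = -174.95 − 179.19 = -354.14°; wrapped into (−180°, 180°]: 5.86°.
θ = atan2( sin Δλ · cos φ₂ , cos φ₁ · sin φ₂ − sin φ₁ · cos φ₂ · cos Δλ )
  = atan2(0.07736, 0.75709) = 5.834° → normalised to [0°, 360°): 5.834°.

5.8°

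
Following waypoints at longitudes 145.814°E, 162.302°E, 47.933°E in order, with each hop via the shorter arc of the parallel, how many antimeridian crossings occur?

0

Leg 1: +145.814° → +162.302°, shortest Δλ = 16.488° (east) — does not cross 180°.
Leg 2: +162.302° → +47.933°, shortest Δλ = -114.369° (west) — does not cross 180°.
Total crossings: 0.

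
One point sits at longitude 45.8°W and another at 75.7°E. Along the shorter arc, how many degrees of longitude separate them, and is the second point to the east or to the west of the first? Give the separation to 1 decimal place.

121.5° east

Raw difference: 75.7 − -45.8 = 121.5°.
Normalise into (−180°, 180°]: 121.5° stays 121.5°.
Positive ⇒ the second point lies to the east; separation 121.5°.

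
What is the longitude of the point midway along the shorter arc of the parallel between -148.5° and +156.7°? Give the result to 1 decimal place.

Signed shortest Δλ from -148.5° to +156.7° is -54.8°.
Midpoint longitude = -148.5° + (-54.8°)/2 = -148.5° − 27.4° = -175.9°.
(The naïve average (-148.5 + +156.7)/2 = 4.1° is on the wrong side of the globe.)

-175.9°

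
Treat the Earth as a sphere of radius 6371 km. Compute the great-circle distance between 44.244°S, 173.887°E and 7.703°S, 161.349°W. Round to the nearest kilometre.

4718 km

Δλ = -161.349 − 173.887 = -335.236°; wrapped into (−180°, 180°]: 24.764°.
Δφ = -7.703 − -44.244 = 36.541°.
a = sin²(Δφ/2) + cos φ₁ · cos φ₂ · sin²(Δλ/2) = 0.130926.
c = 2·atan2(√a, √(1−a)) = 0.74047 rad → d = 6371·c ≈ 4717.57 km.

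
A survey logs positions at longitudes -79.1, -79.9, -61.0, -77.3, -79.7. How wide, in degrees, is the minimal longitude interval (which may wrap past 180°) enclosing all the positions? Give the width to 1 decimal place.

18.9°

Sort the longitudes: -79.9°, -79.7°, -79.1°, -77.3°, -61.0°.
Eastward gaps between consecutive values (wrapping around): 0.2°, 0.6°, 1.8°, 16.3°, 341.1°.
Largest gap = 341.1° ⇒ minimal covering band is its complement: 360° − 341.1° = 18.9°.
Band runs from -79.9° eastward to -61.0°.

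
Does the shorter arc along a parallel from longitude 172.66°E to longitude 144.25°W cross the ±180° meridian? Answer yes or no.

Yes

Naïve |-144.25 − 172.66| = 316.91° > 180°, so the shorter arc goes the other way round — across 180°.
Signed shortest Δλ = ((-144.25 − 172.66 + 180) mod 360) − 180 = 43.09°.
Going east by 43.09° from +172.66° passes through 180° before reaching -144.25°.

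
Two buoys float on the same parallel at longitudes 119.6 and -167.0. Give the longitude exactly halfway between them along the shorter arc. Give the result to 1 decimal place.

+156.3°

Signed shortest Δλ from +119.6° to -167.0° is +73.4°.
Midpoint longitude = +119.6° + (+73.4°)/2 = +119.6° + 36.7° = +156.3°.
(The naïve average (+119.6 + -167.0)/2 = -23.7° is on the wrong side of the globe.)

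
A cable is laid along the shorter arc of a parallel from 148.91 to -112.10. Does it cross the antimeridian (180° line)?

Yes

Naïve |-112.10 − 148.91| = 261.01° > 180°, so the shorter arc goes the other way round — across 180°.
Signed shortest Δλ = ((-112.10 − 148.91 + 180) mod 360) − 180 = 98.99°.
Going east by 98.99° from +148.91° passes through 180° before reaching -112.10°.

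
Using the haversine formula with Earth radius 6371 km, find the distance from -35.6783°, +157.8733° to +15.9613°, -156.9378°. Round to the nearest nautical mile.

Δλ = -156.9378 − 157.8733 = -314.8111°; wrapped into (−180°, 180°]: 45.1889°.
Δφ = 15.9613 − -35.6783 = 51.6396°.
a = sin²(Δφ/2) + cos φ₁ · cos φ₂ · sin²(Δλ/2) = 0.304982.
c = 2·atan2(√a, √(1−a)) = 1.17013 rad → d = 6371·c ≈ 7454.87 km ≈ 4025.31 nmi.

4025 nmi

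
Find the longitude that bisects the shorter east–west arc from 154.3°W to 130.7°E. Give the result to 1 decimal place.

168.2°E

Signed shortest Δλ from -154.3° to +130.7° is -75.0°.
Midpoint longitude = -154.3° + (-75.0°)/2 = -154.3° − 37.5° = -191.8°.
Normalise into (−180°, 180°]: +168.2°.
(The naïve average (-154.3 + +130.7)/2 = -11.8° is on the wrong side of the globe.)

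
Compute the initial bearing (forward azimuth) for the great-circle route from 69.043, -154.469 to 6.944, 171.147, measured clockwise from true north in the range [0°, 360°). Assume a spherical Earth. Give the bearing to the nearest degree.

218°

Δλ = 171.147 − -154.469 = 325.616°; wrapped into (−180°, 180°]: -34.384°.
θ = atan2( sin Δλ · cos φ₂ , cos φ₁ · sin φ₂ − sin φ₁ · cos φ₂ · cos Δλ )
  = atan2(-0.56059, -0.72178) = -142.164° → normalised to [0°, 360°): 217.836°.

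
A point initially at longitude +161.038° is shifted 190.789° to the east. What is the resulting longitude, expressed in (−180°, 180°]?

Start at +161.038°; shift +190.789° → +351.827°.
+351.827° lies outside (−180°, 180°]; subtract 360° → -8.173°.

-8.173°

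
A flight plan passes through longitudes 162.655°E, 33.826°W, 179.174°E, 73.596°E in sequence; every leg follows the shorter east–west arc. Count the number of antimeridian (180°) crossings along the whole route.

2

Leg 1: +162.655° → -33.826°, shortest Δλ = 163.519° (east) — crosses 180°.
Leg 2: -33.826° → +179.174°, shortest Δλ = -147.0° (west) — crosses 180°.
Leg 3: +179.174° → +73.596°, shortest Δλ = -105.578° (west) — does not cross 180°.
Total crossings: 2.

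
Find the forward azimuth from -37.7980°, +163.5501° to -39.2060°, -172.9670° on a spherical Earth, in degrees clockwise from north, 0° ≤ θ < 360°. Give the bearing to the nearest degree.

Δλ = -172.9670 − 163.5501 = -336.5171°; wrapped into (−180°, 180°]: 23.4829°.
θ = atan2( sin Δλ · cos φ₂ , cos φ₁ · sin φ₂ − sin φ₁ · cos φ₂ · cos Δλ )
  = atan2(0.30877, -0.06390) = 101.693° → normalised to [0°, 360°): 101.693°.

102°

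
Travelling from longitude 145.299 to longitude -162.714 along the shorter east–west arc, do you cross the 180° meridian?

Yes

Naïve |-162.714 − 145.299| = 308.013° > 180°, so the shorter arc goes the other way round — across 180°.
Signed shortest Δλ = ((-162.714 − 145.299 + 180) mod 360) − 180 = 51.987°.
Going east by 51.987° from +145.299° passes through 180° before reaching -162.714°.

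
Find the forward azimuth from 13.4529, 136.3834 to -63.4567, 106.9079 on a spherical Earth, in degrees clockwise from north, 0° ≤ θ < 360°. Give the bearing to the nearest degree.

Δλ = 106.9079 − 136.3834 = -29.4755°.
θ = atan2( sin Δλ · cos φ₂ , cos φ₁ · sin φ₂ − sin φ₁ · cos φ₂ · cos Δλ )
  = atan2(-0.21988, -0.96056) = -167.106° → normalised to [0°, 360°): 192.894°.

193°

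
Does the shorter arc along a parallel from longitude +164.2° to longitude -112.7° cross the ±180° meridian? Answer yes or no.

Yes

Naïve |-112.7 − 164.2| = 276.9° > 180°, so the shorter arc goes the other way round — across 180°.
Signed shortest Δλ = ((-112.7 − 164.2 + 180) mod 360) − 180 = 83.1°.
Going east by 83.1° from +164.2° passes through 180° before reaching -112.7°.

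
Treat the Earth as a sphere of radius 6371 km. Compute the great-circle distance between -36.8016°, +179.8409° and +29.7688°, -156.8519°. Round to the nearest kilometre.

Δλ = -156.8519 − 179.8409 = -336.6928°; wrapped into (−180°, 180°]: 23.3072°.
Δφ = 29.7688 − -36.8016 = 66.5704°.
a = sin²(Δφ/2) + cos φ₁ · cos φ₂ · sin²(Δλ/2) = 0.329548.
c = 2·atan2(√a, √(1−a)) = 1.22292 rad → d = 6371·c ≈ 7791.21 km.

7791 km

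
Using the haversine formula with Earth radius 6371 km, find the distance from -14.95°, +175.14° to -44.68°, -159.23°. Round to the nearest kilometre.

Δλ = -159.23 − 175.14 = -334.37°; wrapped into (−180°, 180°]: 25.63°.
Δφ = -44.68 − -14.95 = -29.73°.
a = sin²(Δφ/2) + cos φ₁ · cos φ₂ · sin²(Δλ/2) = 0.099611.
c = 2·atan2(√a, √(1−a)) = 0.64220 rad → d = 6371·c ≈ 4091.48 km.

4091 km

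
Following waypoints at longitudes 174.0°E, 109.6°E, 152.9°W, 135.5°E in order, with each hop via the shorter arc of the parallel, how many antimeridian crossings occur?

Leg 1: +174.0° → +109.6°, shortest Δλ = -64.4° (west) — does not cross 180°.
Leg 2: +109.6° → -152.9°, shortest Δλ = 97.5° (east) — crosses 180°.
Leg 3: -152.9° → +135.5°, shortest Δλ = -71.6° (west) — crosses 180°.
Total crossings: 2.

2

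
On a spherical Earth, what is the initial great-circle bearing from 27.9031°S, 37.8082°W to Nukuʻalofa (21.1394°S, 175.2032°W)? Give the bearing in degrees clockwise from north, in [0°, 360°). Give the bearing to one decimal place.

Δλ = -175.2032 − -37.8082 = -137.3950°.
θ = atan2( sin Δλ · cos φ₂ , cos φ₁ · sin φ₂ − sin φ₁ · cos φ₂ · cos Δλ )
  = atan2(-0.63139, -0.63998) = -135.387° → normalised to [0°, 360°): 224.613°.

224.6°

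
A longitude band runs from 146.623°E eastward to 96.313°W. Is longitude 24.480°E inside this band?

Band width going east from +146.623° to -96.313°: ((-96.313 − 146.623) mod 360) = 117.064°.
Offset of +24.480° east of the west edge: ((24.480 − 146.623) mod 360) = 237.857°.
237.857° > 117.064° ⇒ outside.

No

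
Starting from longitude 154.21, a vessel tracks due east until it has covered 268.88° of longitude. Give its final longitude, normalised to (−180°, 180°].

+63.09°

Start at +154.21°; shift +268.88° → +423.09°.
+423.09° lies outside (−180°, 180°]; subtract 360° → +63.09°.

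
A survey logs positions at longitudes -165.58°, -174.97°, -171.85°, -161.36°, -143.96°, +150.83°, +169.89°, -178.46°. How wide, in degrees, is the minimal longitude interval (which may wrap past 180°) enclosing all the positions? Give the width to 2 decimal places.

Sort the longitudes: -178.46°, -174.97°, -171.85°, -165.58°, -161.36°, -143.96°, +150.83°, +169.89°.
Eastward gaps between consecutive values (wrapping around): 3.49°, 3.12°, 6.27°, 4.22°, 17.40°, 294.79°, 19.06°, 11.65°.
Largest gap = 294.79° ⇒ minimal covering band is its complement: 360° − 294.79° = 65.21°.
Band runs from +150.83° eastward to -143.96°, crossing the antimeridian.

65.21°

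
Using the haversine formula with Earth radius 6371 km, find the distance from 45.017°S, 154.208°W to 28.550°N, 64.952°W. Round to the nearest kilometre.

12150 km

Δλ = -64.952 − -154.208 = 89.256°.
Δφ = 28.550 − -45.017 = 73.567°.
a = sin²(Δφ/2) + cos φ₁ · cos φ₂ · sin²(Δλ/2) = 0.664991.
c = 2·atan2(√a, √(1−a)) = 1.90708 rad → d = 6371·c ≈ 12150.01 km.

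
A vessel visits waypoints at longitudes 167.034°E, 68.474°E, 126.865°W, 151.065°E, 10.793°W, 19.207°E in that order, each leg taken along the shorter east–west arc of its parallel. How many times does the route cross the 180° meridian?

2

Leg 1: +167.034° → +68.474°, shortest Δλ = -98.56° (west) — does not cross 180°.
Leg 2: +68.474° → -126.865°, shortest Δλ = 164.661° (east) — crosses 180°.
Leg 3: -126.865° → +151.065°, shortest Δλ = -82.07° (west) — crosses 180°.
Leg 4: +151.065° → -10.793°, shortest Δλ = -161.858° (west) — does not cross 180°.
Leg 5: -10.793° → +19.207°, shortest Δλ = 30.0° (east) — does not cross 180°.
Total crossings: 2.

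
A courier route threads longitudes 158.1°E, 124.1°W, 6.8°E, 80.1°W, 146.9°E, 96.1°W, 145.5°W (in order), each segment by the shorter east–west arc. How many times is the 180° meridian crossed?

3

Leg 1: +158.1° → -124.1°, shortest Δλ = 77.8° (east) — crosses 180°.
Leg 2: -124.1° → +6.8°, shortest Δλ = 130.9° (east) — does not cross 180°.
Leg 3: +6.8° → -80.1°, shortest Δλ = -86.9° (west) — does not cross 180°.
Leg 4: -80.1° → +146.9°, shortest Δλ = -133.0° (west) — crosses 180°.
Leg 5: +146.9° → -96.1°, shortest Δλ = 117.0° (east) — crosses 180°.
Leg 6: -96.1° → -145.5°, shortest Δλ = -49.4° (west) — does not cross 180°.
Total crossings: 3.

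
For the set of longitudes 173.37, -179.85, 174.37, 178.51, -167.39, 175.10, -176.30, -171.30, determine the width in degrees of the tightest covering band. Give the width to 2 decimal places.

Sort the longitudes: -179.85°, -176.30°, -171.30°, -167.39°, +173.37°, +174.37°, +175.10°, +178.51°.
Eastward gaps between consecutive values (wrapping around): 3.55°, 5.00°, 3.91°, 340.76°, 1.00°, 0.73°, 3.41°, 1.64°.
Largest gap = 340.76° ⇒ minimal covering band is its complement: 360° − 340.76° = 19.24°.
Band runs from +173.37° eastward to -167.39°, crossing the antimeridian.

19.24°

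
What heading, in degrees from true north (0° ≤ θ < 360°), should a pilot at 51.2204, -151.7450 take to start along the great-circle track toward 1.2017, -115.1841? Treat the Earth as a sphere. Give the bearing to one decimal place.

Δλ = -115.1841 − -151.7450 = 36.5609°.
θ = atan2( sin Δλ · cos φ₂ , cos φ₁ · sin φ₂ − sin φ₁ · cos φ₂ · cos Δλ )
  = atan2(0.59555, -0.61289) = 135.822° → normalised to [0°, 360°): 135.822°.

135.8°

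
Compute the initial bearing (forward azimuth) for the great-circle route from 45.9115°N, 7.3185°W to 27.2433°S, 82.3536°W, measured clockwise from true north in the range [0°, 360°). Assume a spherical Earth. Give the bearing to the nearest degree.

241°

Δλ = -82.3536 − -7.3185 = -75.0351°.
θ = atan2( sin Δλ · cos φ₂ , cos φ₁ · sin φ₂ − sin φ₁ · cos φ₂ · cos Δλ )
  = atan2(-0.85892, -0.48340) = -119.371° → normalised to [0°, 360°): 240.629°.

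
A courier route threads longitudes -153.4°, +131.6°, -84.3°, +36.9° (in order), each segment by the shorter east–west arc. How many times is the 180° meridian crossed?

Leg 1: -153.4° → +131.6°, shortest Δλ = -75.0° (west) — crosses 180°.
Leg 2: +131.6° → -84.3°, shortest Δλ = 144.1° (east) — crosses 180°.
Leg 3: -84.3° → +36.9°, shortest Δλ = 121.2° (east) — does not cross 180°.
Total crossings: 2.

2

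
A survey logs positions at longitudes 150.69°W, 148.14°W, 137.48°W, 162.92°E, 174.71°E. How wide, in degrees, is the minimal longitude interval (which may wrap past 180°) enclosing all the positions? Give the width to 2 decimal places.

Sort the longitudes: -150.69°, -148.14°, -137.48°, +162.92°, +174.71°.
Eastward gaps between consecutive values (wrapping around): 2.55°, 10.66°, 300.40°, 11.79°, 34.60°.
Largest gap = 300.40° ⇒ minimal covering band is its complement: 360° − 300.40° = 59.60°.
Band runs from +162.92° eastward to -137.48°, crossing the antimeridian.

59.60°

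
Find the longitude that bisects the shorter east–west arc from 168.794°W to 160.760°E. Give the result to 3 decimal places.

175.983°E

Signed shortest Δλ from -168.794° to +160.760° is -30.446°.
Midpoint longitude = -168.794° + (-30.446°)/2 = -168.794° − 15.223° = -184.017°.
Normalise into (−180°, 180°]: +175.983°.
(The naïve average (-168.794 + +160.760)/2 = -4.017° is on the wrong side of the globe.)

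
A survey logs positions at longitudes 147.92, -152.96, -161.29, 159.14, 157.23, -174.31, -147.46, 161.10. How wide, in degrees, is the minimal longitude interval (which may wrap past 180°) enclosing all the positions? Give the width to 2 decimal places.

64.62°

Sort the longitudes: -174.31°, -161.29°, -152.96°, -147.46°, +147.92°, +157.23°, +159.14°, +161.10°.
Eastward gaps between consecutive values (wrapping around): 13.02°, 8.33°, 5.50°, 295.38°, 9.31°, 1.91°, 1.96°, 24.59°.
Largest gap = 295.38° ⇒ minimal covering band is its complement: 360° − 295.38° = 64.62°.
Band runs from +147.92° eastward to -147.46°, crossing the antimeridian.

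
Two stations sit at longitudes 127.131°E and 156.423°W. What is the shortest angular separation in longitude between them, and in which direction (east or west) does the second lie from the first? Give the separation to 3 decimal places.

Raw difference: -156.423 − 127.131 = -283.554°.
Normalise into (−180°, 180°]: -283.554° + 360° = 76.446°.
Positive ⇒ the second point lies to the east; separation 76.446°.

76.446° east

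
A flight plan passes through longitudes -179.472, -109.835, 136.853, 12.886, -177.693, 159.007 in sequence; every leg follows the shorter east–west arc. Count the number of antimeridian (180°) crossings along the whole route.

3

Leg 1: -179.472° → -109.835°, shortest Δλ = 69.637° (east) — does not cross 180°.
Leg 2: -109.835° → +136.853°, shortest Δλ = -113.312° (west) — crosses 180°.
Leg 3: +136.853° → +12.886°, shortest Δλ = -123.967° (west) — does not cross 180°.
Leg 4: +12.886° → -177.693°, shortest Δλ = 169.421° (east) — crosses 180°.
Leg 5: -177.693° → +159.007°, shortest Δλ = -23.3° (west) — crosses 180°.
Total crossings: 3.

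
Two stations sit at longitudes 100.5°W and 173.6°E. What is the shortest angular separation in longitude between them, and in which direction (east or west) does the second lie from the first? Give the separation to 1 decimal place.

Raw difference: 173.6 − -100.5 = 274.1°.
Normalise into (−180°, 180°]: 274.1° − 360° = -85.9°.
Negative ⇒ the second point lies to the west; separation 85.9°.

85.9° west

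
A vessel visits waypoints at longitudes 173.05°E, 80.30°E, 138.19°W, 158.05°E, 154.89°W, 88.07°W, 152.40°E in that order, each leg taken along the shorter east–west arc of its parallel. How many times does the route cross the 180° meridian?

4

Leg 1: +173.05° → +80.30°, shortest Δλ = -92.75° (west) — does not cross 180°.
Leg 2: +80.30° → -138.19°, shortest Δλ = 141.51° (east) — crosses 180°.
Leg 3: -138.19° → +158.05°, shortest Δλ = -63.76° (west) — crosses 180°.
Leg 4: +158.05° → -154.89°, shortest Δλ = 47.06° (east) — crosses 180°.
Leg 5: -154.89° → -88.07°, shortest Δλ = 66.82° (east) — does not cross 180°.
Leg 6: -88.07° → +152.40°, shortest Δλ = -119.53° (west) — crosses 180°.
Total crossings: 4.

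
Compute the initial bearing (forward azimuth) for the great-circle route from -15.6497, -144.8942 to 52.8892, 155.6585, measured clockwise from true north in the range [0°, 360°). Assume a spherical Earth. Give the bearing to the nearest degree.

Δλ = 155.6585 − -144.8942 = 300.5527°; wrapped into (−180°, 180°]: -59.4473°.
θ = atan2( sin Δλ · cos φ₂ , cos φ₁ · sin φ₂ − sin φ₁ · cos φ₂ · cos Δλ )
  = atan2(-0.51959, 0.85064) = -31.417° → normalised to [0°, 360°): 328.583°.

329°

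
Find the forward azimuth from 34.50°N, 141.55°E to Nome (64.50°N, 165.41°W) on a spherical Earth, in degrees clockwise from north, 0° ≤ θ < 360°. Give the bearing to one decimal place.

29.9°

Δλ = -165.41 − 141.55 = -306.96°; wrapped into (−180°, 180°]: 53.04°.
θ = atan2( sin Δλ · cos φ₂ , cos φ₁ · sin φ₂ − sin φ₁ · cos φ₂ · cos Δλ )
  = atan2(0.34400, 0.59723) = 29.942° → normalised to [0°, 360°): 29.942°.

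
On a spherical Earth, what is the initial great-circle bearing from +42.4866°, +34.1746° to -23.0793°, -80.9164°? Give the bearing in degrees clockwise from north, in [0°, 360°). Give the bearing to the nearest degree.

Δλ = -80.9164 − 34.1746 = -115.0910°.
θ = atan2( sin Δλ · cos φ₂ , cos φ₁ · sin φ₂ − sin φ₁ · cos φ₂ · cos Δλ )
  = atan2(-0.83315, -0.02559) = -91.759° → normalised to [0°, 360°): 268.241°.

268°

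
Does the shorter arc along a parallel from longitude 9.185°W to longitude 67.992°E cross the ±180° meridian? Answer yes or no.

Signed shortest Δλ = ((67.992 − -9.185 + 180) mod 360) − 180 = 77.177°.
Going east by 77.177° from -9.185° reaches +67.992° without touching 180°.

No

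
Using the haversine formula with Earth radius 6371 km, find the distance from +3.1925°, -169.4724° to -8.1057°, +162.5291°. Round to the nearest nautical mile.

1809 nmi

Δλ = 162.5291 − -169.4724 = 332.0015°; wrapped into (−180°, 180°]: -27.9985°.
Δφ = -8.1057 − 3.1925 = -11.2982°.
a = sin²(Δφ/2) + cos φ₁ · cos φ₂ · sin²(Δλ/2) = 0.067535.
c = 2·atan2(√a, √(1−a)) = 0.52579 rad → d = 6371·c ≈ 3349.78 km ≈ 1808.74 nmi.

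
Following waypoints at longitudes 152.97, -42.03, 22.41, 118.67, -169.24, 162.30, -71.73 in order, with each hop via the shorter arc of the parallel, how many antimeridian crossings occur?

Leg 1: +152.97° → -42.03°, shortest Δλ = 165.0° (east) — crosses 180°.
Leg 2: -42.03° → +22.41°, shortest Δλ = 64.44° (east) — does not cross 180°.
Leg 3: +22.41° → +118.67°, shortest Δλ = 96.26° (east) — does not cross 180°.
Leg 4: +118.67° → -169.24°, shortest Δλ = 72.09° (east) — crosses 180°.
Leg 5: -169.24° → +162.30°, shortest Δλ = -28.46° (west) — crosses 180°.
Leg 6: +162.30° → -71.73°, shortest Δλ = 125.97° (east) — crosses 180°.
Total crossings: 4.

4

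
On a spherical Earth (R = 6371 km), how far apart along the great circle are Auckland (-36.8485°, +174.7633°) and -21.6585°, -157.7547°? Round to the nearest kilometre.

Δλ = -157.7547 − 174.7633 = -332.5180°; wrapped into (−180°, 180°]: 27.4820°.
Δφ = -21.6585 − -36.8485 = 15.1900°.
a = sin²(Δφ/2) + cos φ₁ · cos φ₂ · sin²(Δλ/2) = 0.059432.
c = 2·atan2(√a, √(1−a)) = 0.49254 rad → d = 6371·c ≈ 3137.94 km.

3138 km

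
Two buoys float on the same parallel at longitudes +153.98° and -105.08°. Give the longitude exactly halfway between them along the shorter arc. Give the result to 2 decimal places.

-155.55°

Signed shortest Δλ from +153.98° to -105.08° is +100.94°.
Midpoint longitude = +153.98° + (+100.94°)/2 = +153.98° + 50.47° = +204.45°.
Normalise into (−180°, 180°]: -155.55°.
(The naïve average (+153.98 + -105.08)/2 = 24.45° is on the wrong side of the globe.)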